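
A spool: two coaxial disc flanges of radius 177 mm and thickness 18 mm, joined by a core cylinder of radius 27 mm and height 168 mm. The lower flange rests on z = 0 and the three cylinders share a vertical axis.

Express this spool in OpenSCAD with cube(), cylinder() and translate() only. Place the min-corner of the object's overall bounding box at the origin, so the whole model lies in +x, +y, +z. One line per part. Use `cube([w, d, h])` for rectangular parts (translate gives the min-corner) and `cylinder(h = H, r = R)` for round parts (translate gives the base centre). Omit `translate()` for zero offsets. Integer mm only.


translate([177, 177, 0]) cylinder(h = 18, r = 177);
translate([177, 177, 18]) cylinder(h = 168, r = 27);
translate([177, 177, 186]) cylinder(h = 18, r = 177);


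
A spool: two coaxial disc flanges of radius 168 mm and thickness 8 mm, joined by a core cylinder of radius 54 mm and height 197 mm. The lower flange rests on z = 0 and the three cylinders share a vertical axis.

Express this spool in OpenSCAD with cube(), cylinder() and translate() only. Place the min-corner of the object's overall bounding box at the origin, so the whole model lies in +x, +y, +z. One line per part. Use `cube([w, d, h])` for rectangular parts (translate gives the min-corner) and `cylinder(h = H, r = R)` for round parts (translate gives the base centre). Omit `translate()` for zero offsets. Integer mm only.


translate([168, 168, 0]) cylinder(h = 8, r = 168);
translate([168, 168, 8]) cylinder(h = 197, r = 54);
translate([168, 168, 205]) cylinder(h = 8, r = 168);


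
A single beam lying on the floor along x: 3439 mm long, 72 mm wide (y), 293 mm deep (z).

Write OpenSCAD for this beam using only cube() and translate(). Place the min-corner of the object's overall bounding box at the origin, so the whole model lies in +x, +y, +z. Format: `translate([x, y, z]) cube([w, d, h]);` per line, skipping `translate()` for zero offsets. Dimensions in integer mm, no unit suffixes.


cube([3439, 72, 293]);


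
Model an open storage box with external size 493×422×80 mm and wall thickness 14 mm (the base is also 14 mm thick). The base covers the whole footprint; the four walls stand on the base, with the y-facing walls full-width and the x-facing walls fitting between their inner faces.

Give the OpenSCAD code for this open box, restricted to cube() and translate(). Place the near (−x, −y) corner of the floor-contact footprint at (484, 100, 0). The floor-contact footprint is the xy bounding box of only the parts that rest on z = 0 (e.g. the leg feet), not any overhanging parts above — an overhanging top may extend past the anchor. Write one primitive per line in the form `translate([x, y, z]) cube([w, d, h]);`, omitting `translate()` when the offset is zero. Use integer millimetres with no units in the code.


translate([484, 100, 0]) cube([493, 422, 14]);
translate([484, 100, 14]) cube([493, 14, 66]);
translate([484, 508, 14]) cube([493, 14, 66]);
translate([484, 114, 14]) cube([14, 394, 66]);
translate([963, 114, 14]) cube([14, 394, 66]);


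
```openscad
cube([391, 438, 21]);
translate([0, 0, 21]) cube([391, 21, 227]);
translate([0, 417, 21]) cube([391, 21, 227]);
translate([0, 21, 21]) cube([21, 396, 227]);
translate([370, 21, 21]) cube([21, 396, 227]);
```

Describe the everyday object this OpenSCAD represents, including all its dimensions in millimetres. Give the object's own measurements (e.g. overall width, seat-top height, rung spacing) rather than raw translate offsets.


An open-topped rectangular box: outside dimensions 391×438×248 mm, with a uniform wall and base thickness of 21 mm. The base is a full 391×438 slab on the floor; four walls sit on top of the base. The front and back walls (the −y and +y sides) span the full width; the two side walls fit between them.


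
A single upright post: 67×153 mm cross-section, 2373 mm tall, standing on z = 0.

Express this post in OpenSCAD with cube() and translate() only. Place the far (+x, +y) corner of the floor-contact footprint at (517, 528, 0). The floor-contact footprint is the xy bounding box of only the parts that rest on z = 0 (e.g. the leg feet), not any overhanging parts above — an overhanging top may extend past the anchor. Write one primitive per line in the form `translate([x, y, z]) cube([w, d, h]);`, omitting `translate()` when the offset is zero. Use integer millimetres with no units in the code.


translate([450, 375, 0]) cube([67, 153, 2373]);


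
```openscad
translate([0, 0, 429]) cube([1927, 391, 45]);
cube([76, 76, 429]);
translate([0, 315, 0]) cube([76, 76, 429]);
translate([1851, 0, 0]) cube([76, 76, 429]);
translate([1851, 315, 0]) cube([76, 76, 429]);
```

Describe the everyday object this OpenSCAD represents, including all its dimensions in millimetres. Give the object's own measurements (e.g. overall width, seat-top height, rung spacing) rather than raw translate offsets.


A bench: a 1927×391 mm seat slab, 45 mm thick, top at z = 474 mm, on four 76×76 mm square legs flush with the seat corners and standing on z = 0.


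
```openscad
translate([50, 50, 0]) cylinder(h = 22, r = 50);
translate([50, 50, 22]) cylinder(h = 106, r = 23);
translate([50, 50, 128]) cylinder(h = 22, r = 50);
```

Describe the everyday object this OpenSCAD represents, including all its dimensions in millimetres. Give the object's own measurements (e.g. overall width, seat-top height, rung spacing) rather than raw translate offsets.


A spool: two coaxial disc flanges of radius 50 mm and thickness 22 mm, joined by a core cylinder of radius 23 mm and height 106 mm. The lower flange rests on z = 0 and the three cylinders share a vertical axis.


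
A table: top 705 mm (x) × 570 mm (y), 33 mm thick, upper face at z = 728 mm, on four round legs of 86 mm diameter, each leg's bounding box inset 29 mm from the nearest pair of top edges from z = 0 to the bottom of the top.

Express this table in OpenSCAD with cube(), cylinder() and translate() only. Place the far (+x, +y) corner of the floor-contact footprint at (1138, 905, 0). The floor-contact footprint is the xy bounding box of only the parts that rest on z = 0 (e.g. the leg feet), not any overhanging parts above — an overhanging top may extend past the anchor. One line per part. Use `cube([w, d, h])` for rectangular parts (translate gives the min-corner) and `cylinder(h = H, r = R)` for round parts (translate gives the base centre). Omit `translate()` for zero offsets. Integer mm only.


translate([462, 364, 695]) cube([705, 570, 33]);
translate([534, 436, 0]) cylinder(h = 695, r = 43);
translate([1095, 436, 0]) cylinder(h = 695, r = 43);
translate([534, 862, 0]) cylinder(h = 695, r = 43);
translate([1095, 862, 0]) cylinder(h = 695, r = 43);


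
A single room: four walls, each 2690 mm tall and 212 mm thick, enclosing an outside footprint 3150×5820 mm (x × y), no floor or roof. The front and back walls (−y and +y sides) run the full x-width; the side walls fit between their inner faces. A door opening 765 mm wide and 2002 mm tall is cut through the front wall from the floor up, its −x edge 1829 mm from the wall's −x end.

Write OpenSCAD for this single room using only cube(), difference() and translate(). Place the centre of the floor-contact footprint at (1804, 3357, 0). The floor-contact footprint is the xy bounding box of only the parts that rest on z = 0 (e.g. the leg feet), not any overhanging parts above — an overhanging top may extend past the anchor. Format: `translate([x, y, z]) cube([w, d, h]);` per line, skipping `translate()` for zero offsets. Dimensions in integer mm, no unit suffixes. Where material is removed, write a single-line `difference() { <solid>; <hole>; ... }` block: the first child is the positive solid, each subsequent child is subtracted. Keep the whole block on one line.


difference() { translate([229, 447, 0]) cube([3150, 212, 2690]); translate([2058, 447, 0]) cube([765, 212, 2002]); }
translate([229, 6055, 0]) cube([3150, 212, 2690]);
translate([229, 659, 0]) cube([212, 5396, 2690]);
translate([3167, 659, 0]) cube([212, 5396, 2690]);


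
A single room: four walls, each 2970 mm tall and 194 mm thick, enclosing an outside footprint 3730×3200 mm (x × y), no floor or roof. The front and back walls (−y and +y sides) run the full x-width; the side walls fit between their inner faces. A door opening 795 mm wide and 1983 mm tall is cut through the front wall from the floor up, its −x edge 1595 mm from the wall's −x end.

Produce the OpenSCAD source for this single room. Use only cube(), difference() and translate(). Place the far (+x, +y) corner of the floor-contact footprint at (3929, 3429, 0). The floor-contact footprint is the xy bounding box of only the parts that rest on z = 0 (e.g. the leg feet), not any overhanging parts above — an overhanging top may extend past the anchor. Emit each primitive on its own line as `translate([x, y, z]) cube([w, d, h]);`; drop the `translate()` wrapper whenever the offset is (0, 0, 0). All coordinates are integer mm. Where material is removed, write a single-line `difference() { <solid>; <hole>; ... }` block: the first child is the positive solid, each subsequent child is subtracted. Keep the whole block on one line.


difference() { translate([199, 229, 0]) cube([3730, 194, 2970]); translate([1794, 229, 0]) cube([795, 194, 1983]); }
translate([199, 3235, 0]) cube([3730, 194, 2970]);
translate([199, 423, 0]) cube([194, 2812, 2970]);
translate([3735, 423, 0]) cube([194, 2812, 2970]);


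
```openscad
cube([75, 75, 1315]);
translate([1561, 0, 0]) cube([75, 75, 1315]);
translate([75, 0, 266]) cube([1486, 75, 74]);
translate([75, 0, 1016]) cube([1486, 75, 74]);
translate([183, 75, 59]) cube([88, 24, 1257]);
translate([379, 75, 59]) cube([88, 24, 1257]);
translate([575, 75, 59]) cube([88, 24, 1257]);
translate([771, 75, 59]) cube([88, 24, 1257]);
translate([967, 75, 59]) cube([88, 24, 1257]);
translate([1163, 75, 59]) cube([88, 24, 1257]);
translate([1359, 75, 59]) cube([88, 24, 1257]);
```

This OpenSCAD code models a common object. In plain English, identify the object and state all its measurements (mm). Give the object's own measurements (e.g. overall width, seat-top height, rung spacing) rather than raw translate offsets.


A fence section. Two 75×75 mm posts, 1315 mm tall, stand on the floor with a clear span of 1486 mm between their inner faces. Two horizontal rails of 75×74 mm section span the gap between the posts with their undersides at z = 266 mm and z = 1016 mm, flush with the posts' −y face. 7 pickets, each 88 mm wide, 24 mm thick and 1257 mm tall, are fixed to the +y face of the rails with their bottoms at z = 59 mm, spaced across the span with a 108 mm gap after the −x post and between neighbouring pickets, with 114 mm left before the +x post.


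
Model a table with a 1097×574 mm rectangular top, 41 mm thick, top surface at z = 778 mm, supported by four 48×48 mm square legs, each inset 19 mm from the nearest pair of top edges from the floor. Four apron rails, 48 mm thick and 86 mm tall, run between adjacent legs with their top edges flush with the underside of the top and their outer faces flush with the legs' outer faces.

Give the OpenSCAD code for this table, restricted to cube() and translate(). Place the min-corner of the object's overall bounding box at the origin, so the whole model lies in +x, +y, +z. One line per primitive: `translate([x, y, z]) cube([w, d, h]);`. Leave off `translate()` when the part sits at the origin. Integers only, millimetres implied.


// leg_h = 778 - 41 = 737
// apron z = 737 - 86 = 651
translate([0, 0, 737]) cube([1097, 574, 41]);
translate([19, 19, 0]) cube([48, 48, 737]);
translate([1030, 19, 0]) cube([48, 48, 737]);
translate([19, 507, 0]) cube([48, 48, 737]);
translate([1030, 507, 0]) cube([48, 48, 737]);
translate([67, 19, 651]) cube([963, 48, 86]);
translate([67, 507, 651]) cube([963, 48, 86]);
translate([19, 67, 651]) cube([48, 440, 86]);
translate([1030, 67, 651]) cube([48, 440, 86]);


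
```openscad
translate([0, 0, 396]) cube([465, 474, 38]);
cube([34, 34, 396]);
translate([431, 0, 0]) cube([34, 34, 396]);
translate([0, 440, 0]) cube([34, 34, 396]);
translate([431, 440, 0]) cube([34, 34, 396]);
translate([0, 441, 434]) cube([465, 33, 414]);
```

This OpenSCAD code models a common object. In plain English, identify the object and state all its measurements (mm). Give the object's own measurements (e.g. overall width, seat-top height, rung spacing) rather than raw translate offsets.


A chair. The seat is a 465×474×38 mm slab with its top at z = 434 mm, on four 34×34 mm corner legs (flush with the seat edges, standing on z = 0). A flat backrest 33 mm thick, 414 mm tall, spans the full seat width and rises from the seat top along its +y edge, rear face flush with the rear of the seat.


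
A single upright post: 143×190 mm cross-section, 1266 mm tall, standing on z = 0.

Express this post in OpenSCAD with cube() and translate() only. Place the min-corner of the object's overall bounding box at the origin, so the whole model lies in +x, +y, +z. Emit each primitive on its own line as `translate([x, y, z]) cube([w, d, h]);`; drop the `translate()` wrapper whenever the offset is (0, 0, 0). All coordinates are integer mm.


cube([143, 190, 1266]);


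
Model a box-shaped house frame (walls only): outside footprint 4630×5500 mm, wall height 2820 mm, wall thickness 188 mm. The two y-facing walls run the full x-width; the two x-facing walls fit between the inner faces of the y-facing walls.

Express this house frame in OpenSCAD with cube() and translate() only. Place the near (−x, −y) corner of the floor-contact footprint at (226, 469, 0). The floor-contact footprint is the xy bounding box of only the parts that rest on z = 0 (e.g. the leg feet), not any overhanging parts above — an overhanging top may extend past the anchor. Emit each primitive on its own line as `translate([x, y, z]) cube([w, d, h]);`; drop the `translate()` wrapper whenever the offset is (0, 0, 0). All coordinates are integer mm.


translate([226, 469, 0]) cube([4630, 188, 2820]);
translate([226, 5781, 0]) cube([4630, 188, 2820]);
translate([226, 657, 0]) cube([188, 5124, 2820]);
translate([4668, 657, 0]) cube([188, 5124, 2820]);


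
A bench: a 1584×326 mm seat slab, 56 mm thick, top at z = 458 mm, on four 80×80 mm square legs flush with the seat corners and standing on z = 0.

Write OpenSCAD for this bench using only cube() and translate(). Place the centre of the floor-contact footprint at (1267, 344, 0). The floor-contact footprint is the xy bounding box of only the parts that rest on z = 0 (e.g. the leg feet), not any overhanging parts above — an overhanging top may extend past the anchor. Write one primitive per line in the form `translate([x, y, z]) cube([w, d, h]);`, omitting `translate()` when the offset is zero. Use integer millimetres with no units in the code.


translate([475, 181, 402]) cube([1584, 326, 56]);
translate([475, 181, 0]) cube([80, 80, 402]);
translate([475, 427, 0]) cube([80, 80, 402]);
translate([1979, 181, 0]) cube([80, 80, 402]);
translate([1979, 427, 0]) cube([80, 80, 402]);


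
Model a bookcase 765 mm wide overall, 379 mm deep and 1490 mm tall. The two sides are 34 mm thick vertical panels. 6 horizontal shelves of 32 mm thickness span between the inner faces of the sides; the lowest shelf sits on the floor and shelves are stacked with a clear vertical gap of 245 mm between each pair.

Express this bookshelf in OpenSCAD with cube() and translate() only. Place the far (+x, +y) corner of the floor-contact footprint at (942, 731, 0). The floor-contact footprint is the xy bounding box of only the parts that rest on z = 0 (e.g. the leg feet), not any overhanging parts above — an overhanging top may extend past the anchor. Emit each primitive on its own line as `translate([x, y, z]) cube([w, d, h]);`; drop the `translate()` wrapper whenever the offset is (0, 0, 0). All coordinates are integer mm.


translate([177, 352, 0]) cube([34, 379, 1490]);
translate([908, 352, 0]) cube([34, 379, 1490]);
translate([211, 352, 0]) cube([697, 379, 32]);
translate([211, 352, 277]) cube([697, 379, 32]);
translate([211, 352, 554]) cube([697, 379, 32]);
translate([211, 352, 831]) cube([697, 379, 32]);
translate([211, 352, 1108]) cube([697, 379, 32]);
translate([211, 352, 1385]) cube([697, 379, 32]);


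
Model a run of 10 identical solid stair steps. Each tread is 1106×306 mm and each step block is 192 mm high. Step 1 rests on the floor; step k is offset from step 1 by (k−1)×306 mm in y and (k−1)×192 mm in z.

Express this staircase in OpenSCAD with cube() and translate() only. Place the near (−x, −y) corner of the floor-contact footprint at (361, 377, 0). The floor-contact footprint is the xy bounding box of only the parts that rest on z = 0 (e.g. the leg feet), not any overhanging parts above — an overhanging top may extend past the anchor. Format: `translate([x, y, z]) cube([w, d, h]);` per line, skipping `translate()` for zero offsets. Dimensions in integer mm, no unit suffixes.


translate([361, 377, 0]) cube([1106, 306, 192]);
translate([361, 683, 192]) cube([1106, 306, 192]);
translate([361, 989, 384]) cube([1106, 306, 192]);
translate([361, 1295, 576]) cube([1106, 306, 192]);
translate([361, 1601, 768]) cube([1106, 306, 192]);
translate([361, 1907, 960]) cube([1106, 306, 192]);
translate([361, 2213, 1152]) cube([1106, 306, 192]);
translate([361, 2519, 1344]) cube([1106, 306, 192]);
translate([361, 2825, 1536]) cube([1106, 306, 192]);
translate([361, 3131, 1728]) cube([1106, 306, 192]);


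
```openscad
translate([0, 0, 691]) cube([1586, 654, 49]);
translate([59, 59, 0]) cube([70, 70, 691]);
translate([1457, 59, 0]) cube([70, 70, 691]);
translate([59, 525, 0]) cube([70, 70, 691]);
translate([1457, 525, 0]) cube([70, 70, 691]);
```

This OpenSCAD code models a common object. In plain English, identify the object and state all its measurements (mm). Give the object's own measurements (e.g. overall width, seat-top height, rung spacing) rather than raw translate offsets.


A table: top 1586 mm (x) × 654 mm (y), 49 mm thick, upper face at z = 740 mm, on four 70×70 mm square legs, each inset 59 mm from the nearest pair of top edges from z = 0 to the bottom of the top.


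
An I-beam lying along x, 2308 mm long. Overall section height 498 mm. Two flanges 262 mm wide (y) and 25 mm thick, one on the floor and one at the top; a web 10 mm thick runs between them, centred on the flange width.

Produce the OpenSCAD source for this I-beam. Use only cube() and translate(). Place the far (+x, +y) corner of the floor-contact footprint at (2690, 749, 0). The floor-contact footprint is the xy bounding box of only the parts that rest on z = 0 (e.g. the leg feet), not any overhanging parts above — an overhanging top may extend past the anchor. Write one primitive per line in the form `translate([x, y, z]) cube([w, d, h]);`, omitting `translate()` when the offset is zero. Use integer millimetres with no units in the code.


translate([382, 487, 0]) cube([2308, 262, 25]);
translate([382, 613, 25]) cube([2308, 10, 448]);
translate([382, 487, 473]) cube([2308, 262, 25]);


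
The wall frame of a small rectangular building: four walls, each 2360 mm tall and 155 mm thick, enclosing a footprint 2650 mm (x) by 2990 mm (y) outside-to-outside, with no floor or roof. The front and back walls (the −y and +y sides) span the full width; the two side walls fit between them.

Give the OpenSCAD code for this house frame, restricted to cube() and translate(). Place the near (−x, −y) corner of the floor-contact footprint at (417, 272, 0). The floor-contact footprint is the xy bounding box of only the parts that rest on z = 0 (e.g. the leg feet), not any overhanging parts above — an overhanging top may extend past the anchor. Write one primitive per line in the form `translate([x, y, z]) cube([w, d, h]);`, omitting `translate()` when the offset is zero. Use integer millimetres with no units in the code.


translate([417, 272, 0]) cube([2650, 155, 2360]);
translate([417, 3107, 0]) cube([2650, 155, 2360]);
translate([417, 427, 0]) cube([155, 2680, 2360]);
translate([2912, 427, 0]) cube([155, 2680, 2360]);


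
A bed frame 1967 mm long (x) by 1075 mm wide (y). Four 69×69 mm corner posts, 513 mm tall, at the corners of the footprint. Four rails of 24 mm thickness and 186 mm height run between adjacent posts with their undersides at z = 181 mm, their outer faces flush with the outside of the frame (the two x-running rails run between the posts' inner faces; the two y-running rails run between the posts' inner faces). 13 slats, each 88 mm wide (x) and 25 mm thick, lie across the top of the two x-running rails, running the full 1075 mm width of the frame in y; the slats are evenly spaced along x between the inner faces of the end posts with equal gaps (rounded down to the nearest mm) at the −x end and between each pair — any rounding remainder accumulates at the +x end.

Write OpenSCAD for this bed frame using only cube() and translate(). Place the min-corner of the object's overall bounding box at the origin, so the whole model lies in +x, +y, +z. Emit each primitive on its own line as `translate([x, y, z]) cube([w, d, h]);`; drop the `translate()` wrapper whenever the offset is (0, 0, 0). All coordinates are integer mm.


cube([69, 69, 513]);
translate([0, 1006, 0]) cube([69, 69, 513]);
translate([1898, 0, 0]) cube([69, 69, 513]);
translate([1898, 1006, 0]) cube([69, 69, 513]);
translate([69, 0, 181]) cube([1829, 24, 186]);
translate([69, 1051, 181]) cube([1829, 24, 186]);
translate([0, 69, 181]) cube([24, 937, 186]);
translate([1943, 69, 181]) cube([24, 937, 186]);
translate([117, 0, 367]) cube([88, 1075, 25]);
translate([253, 0, 367]) cube([88, 1075, 25]);
translate([389, 0, 367]) cube([88, 1075, 25]);
translate([525, 0, 367]) cube([88, 1075, 25]);
translate([661, 0, 367]) cube([88, 1075, 25]);
translate([797, 0, 367]) cube([88, 1075, 25]);
translate([933, 0, 367]) cube([88, 1075, 25]);
translate([1069, 0, 367]) cube([88, 1075, 25]);
translate([1205, 0, 367]) cube([88, 1075, 25]);
translate([1341, 0, 367]) cube([88, 1075, 25]);
translate([1477, 0, 367]) cube([88, 1075, 25]);
translate([1613, 0, 367]) cube([88, 1075, 25]);
translate([1749, 0, 367]) cube([88, 1075, 25]);


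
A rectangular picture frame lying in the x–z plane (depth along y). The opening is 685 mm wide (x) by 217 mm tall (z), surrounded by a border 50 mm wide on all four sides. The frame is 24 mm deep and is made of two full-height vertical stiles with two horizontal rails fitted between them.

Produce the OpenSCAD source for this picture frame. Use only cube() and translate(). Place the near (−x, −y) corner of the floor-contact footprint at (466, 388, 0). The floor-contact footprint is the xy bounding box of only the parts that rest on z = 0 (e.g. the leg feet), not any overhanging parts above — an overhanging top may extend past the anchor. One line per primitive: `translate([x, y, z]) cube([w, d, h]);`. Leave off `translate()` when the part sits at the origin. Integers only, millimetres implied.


translate([466, 388, 0]) cube([50, 24, 317]);
translate([1201, 388, 0]) cube([50, 24, 317]);
translate([516, 388, 0]) cube([685, 24, 50]);
translate([516, 388, 267]) cube([685, 24, 50]);


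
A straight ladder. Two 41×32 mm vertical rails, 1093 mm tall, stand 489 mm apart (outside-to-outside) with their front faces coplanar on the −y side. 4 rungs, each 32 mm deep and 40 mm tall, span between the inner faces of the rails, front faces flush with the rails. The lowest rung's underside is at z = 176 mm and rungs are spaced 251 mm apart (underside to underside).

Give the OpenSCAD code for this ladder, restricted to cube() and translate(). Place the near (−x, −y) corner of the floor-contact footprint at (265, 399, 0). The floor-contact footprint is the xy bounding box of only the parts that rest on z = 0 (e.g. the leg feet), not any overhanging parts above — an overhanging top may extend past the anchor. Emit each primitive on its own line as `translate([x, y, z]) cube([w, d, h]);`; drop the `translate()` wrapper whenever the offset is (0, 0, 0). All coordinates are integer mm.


// rung span = 489 - 2*41 = 407
// rung[k] z = 176 + k*251
translate([265, 399, 0]) cube([41, 32, 1093]);
translate([713, 399, 0]) cube([41, 32, 1093]);
translate([306, 399, 176]) cube([407, 32, 40]);
translate([306, 399, 427]) cube([407, 32, 40]);
translate([306, 399, 678]) cube([407, 32, 40]);
translate([306, 399, 929]) cube([407, 32, 40]);


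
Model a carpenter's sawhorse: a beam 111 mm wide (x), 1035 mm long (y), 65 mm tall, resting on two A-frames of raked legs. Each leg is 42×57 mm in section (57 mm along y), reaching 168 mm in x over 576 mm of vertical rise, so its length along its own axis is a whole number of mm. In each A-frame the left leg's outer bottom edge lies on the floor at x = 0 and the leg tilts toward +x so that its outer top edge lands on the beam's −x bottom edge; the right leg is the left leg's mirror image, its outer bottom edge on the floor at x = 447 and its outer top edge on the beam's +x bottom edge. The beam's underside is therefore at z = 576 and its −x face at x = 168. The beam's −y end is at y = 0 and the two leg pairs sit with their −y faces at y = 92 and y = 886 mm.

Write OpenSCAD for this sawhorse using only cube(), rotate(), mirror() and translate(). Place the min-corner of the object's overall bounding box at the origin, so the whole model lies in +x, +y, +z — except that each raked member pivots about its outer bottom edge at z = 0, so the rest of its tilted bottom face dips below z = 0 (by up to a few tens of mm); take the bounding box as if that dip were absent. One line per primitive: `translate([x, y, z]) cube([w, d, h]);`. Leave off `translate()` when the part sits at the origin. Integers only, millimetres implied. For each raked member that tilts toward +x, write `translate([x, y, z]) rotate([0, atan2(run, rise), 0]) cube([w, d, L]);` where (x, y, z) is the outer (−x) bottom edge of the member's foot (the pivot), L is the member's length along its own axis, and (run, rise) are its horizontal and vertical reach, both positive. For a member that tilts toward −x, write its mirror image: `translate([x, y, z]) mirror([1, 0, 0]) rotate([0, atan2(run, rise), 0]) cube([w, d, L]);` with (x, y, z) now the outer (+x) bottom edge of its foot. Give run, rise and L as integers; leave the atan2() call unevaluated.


translate([168, 0, 576]) cube([111, 1035, 65]);
translate([0, 92, 0]) rotate([0, atan2(168, 576), 0]) cube([42, 57, 600]);
translate([447, 92, 0]) mirror([1, 0, 0]) rotate([0, atan2(168, 576), 0]) cube([42, 57, 600]);
translate([0, 886, 0]) rotate([0, atan2(168, 576), 0]) cube([42, 57, 600]);
translate([447, 886, 0]) mirror([1, 0, 0]) rotate([0, atan2(168, 576), 0]) cube([42, 57, 600]);


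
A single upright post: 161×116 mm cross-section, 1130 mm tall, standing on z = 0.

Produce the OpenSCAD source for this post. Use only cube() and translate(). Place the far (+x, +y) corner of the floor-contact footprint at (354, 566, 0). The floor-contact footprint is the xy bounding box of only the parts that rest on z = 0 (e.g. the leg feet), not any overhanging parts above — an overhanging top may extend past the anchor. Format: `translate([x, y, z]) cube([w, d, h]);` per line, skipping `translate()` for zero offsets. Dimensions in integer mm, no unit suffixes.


translate([193, 450, 0]) cube([161, 116, 1130]);


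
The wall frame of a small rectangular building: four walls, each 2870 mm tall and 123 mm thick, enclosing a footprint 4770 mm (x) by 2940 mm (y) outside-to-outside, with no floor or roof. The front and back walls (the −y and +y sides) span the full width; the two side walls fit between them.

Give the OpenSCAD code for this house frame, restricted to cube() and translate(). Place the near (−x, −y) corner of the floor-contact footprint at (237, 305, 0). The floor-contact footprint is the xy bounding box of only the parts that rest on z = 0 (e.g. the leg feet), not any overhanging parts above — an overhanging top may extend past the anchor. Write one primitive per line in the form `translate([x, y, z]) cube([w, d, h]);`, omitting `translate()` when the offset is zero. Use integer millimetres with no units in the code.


translate([237, 305, 0]) cube([4770, 123, 2870]);
translate([237, 3122, 0]) cube([4770, 123, 2870]);
translate([237, 428, 0]) cube([123, 2694, 2870]);
translate([4884, 428, 0]) cube([123, 2694, 2870]);


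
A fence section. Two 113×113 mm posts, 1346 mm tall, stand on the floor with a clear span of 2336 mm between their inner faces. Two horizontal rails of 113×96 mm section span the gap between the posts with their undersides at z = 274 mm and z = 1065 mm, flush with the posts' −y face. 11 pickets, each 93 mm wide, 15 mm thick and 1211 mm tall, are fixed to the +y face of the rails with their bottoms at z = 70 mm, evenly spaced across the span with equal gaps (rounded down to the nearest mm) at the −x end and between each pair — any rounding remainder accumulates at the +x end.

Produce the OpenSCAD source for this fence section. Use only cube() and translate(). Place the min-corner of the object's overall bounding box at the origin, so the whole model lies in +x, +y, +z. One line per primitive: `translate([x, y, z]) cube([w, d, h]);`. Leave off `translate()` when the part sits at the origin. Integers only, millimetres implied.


cube([113, 113, 1346]);
translate([2449, 0, 0]) cube([113, 113, 1346]);
translate([113, 0, 274]) cube([2336, 113, 96]);
translate([113, 0, 1065]) cube([2336, 113, 96]);
translate([222, 113, 70]) cube([93, 15, 1211]);
translate([424, 113, 70]) cube([93, 15, 1211]);
translate([626, 113, 70]) cube([93, 15, 1211]);
translate([828, 113, 70]) cube([93, 15, 1211]);
translate([1030, 113, 70]) cube([93, 15, 1211]);
translate([1232, 113, 70]) cube([93, 15, 1211]);
translate([1434, 113, 70]) cube([93, 15, 1211]);
translate([1636, 113, 70]) cube([93, 15, 1211]);
translate([1838, 113, 70]) cube([93, 15, 1211]);
translate([2040, 113, 70]) cube([93, 15, 1211]);
translate([2242, 113, 70]) cube([93, 15, 1211]);


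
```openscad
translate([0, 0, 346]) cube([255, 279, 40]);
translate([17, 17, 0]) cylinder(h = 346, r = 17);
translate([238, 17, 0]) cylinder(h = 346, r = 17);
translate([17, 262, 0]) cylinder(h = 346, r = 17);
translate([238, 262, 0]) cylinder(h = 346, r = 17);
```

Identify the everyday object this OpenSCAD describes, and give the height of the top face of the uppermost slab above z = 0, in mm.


A stool. The seat height is 386 mm.

A 255×279×40 slab at z = 346 on four corner cylinders — a stool. The seat top is 346 + 40 = 386 mm.


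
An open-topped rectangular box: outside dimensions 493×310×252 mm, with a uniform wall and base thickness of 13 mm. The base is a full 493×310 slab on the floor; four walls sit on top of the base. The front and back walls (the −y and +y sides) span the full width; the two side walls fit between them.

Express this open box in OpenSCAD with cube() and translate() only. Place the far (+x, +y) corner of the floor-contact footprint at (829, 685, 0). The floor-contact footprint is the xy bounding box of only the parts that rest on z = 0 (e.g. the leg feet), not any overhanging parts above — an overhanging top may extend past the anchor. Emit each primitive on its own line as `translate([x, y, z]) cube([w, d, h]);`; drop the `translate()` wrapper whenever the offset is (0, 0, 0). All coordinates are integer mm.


translate([336, 375, 0]) cube([493, 310, 13]);
translate([336, 375, 13]) cube([493, 13, 239]);
translate([336, 672, 13]) cube([493, 13, 239]);
translate([336, 388, 13]) cube([13, 284, 239]);
translate([816, 388, 13]) cube([13, 284, 239]);


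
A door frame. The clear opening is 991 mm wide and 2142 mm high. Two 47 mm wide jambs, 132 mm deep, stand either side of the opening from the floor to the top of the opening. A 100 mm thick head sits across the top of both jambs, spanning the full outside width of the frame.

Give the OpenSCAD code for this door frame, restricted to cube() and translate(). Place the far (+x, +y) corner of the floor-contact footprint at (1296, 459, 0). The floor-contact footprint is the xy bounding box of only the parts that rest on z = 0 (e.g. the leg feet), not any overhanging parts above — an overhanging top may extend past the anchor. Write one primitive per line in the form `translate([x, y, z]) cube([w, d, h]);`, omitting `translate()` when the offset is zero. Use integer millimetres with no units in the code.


translate([211, 327, 0]) cube([47, 132, 2142]);
translate([1249, 327, 0]) cube([47, 132, 2142]);
translate([211, 327, 2142]) cube([1085, 132, 100]);


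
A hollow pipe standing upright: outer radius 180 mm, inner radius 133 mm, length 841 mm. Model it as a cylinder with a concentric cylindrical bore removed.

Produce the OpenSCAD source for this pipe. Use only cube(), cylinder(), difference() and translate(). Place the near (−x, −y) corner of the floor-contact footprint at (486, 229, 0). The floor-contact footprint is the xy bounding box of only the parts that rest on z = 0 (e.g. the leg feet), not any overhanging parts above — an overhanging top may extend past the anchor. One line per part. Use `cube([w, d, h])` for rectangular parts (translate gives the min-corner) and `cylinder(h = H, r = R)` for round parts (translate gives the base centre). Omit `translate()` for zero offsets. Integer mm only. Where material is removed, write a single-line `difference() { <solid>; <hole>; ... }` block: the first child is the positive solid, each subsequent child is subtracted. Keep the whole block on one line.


difference() { translate([666, 409, 0]) cylinder(h = 841, r = 180); translate([666, 409, 0]) cylinder(h = 841, r = 133); }


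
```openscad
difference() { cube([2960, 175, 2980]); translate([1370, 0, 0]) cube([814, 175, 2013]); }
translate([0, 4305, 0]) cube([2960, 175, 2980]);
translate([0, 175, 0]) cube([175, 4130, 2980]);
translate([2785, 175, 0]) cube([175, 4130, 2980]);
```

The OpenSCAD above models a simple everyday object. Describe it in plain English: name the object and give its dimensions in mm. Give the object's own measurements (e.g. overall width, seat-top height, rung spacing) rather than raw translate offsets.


A single room: four walls, each 2980 mm tall and 175 mm thick, enclosing an outside footprint 2960×4480 mm (x × y), no floor or roof. The front and back walls (−y and +y sides) run the full x-width; the side walls fit between their inner faces. A door opening 814 mm wide and 2013 mm tall is cut through the front wall from the floor up, its −x edge 1370 mm from the wall's −x end.


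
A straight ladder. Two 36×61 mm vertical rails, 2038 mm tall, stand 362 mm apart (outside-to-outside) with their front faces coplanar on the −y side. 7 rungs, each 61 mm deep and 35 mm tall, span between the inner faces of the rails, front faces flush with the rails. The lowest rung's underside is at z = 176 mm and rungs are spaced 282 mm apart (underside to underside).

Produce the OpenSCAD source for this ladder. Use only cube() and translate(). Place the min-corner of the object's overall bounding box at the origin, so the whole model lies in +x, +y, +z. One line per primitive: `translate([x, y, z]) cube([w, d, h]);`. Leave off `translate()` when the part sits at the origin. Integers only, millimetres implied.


// rung span = 362 - 2*36 = 290
// rung[k] z = 176 + k*282
cube([36, 61, 2038]);
translate([326, 0, 0]) cube([36, 61, 2038]);
translate([36, 0, 176]) cube([290, 61, 35]);
translate([36, 0, 458]) cube([290, 61, 35]);
translate([36, 0, 740]) cube([290, 61, 35]);
translate([36, 0, 1022]) cube([290, 61, 35]);
translate([36, 0, 1304]) cube([290, 61, 35]);
translate([36, 0, 1586]) cube([290, 61, 35]);
translate([36, 0, 1868]) cube([290, 61, 35]);


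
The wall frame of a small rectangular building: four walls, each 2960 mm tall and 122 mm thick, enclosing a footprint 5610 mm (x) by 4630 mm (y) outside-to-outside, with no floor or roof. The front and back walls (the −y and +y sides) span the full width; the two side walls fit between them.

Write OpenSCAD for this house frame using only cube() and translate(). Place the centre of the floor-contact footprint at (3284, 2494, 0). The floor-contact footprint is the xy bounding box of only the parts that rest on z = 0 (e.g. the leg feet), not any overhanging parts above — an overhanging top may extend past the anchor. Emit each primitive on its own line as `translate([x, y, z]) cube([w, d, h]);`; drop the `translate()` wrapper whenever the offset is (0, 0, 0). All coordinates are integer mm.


translate([479, 179, 0]) cube([5610, 122, 2960]);
translate([479, 4687, 0]) cube([5610, 122, 2960]);
translate([479, 301, 0]) cube([122, 4386, 2960]);
translate([5967, 301, 0]) cube([122, 4386, 2960]);


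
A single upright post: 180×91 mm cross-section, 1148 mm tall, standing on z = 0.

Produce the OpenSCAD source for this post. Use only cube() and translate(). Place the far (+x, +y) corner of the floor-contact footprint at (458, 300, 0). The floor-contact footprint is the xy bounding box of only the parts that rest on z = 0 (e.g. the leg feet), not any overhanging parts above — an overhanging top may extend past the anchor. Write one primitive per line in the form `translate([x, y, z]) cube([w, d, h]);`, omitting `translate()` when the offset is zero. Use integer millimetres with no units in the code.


translate([278, 209, 0]) cube([180, 91, 1148]);


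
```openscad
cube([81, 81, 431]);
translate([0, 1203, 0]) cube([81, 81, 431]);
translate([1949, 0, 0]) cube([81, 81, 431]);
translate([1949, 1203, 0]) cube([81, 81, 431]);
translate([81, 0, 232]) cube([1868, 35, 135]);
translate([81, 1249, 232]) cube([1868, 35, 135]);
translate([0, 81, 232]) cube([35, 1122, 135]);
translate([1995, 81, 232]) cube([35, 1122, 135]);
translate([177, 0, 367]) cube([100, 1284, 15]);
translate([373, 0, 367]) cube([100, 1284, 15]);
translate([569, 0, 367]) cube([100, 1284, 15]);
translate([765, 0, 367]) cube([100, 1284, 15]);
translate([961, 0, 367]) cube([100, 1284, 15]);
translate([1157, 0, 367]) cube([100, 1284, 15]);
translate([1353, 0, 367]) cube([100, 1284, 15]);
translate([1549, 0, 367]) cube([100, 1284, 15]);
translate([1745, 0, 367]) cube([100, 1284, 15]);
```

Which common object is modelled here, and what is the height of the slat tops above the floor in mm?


A bed frame. The slat-top height is 382 mm.

Four posts, four rails, and a row of slats — a bed frame. Slats sit on the rails at z = 232 + 135 = 367; with slat thickness 15, the top is 382 mm.


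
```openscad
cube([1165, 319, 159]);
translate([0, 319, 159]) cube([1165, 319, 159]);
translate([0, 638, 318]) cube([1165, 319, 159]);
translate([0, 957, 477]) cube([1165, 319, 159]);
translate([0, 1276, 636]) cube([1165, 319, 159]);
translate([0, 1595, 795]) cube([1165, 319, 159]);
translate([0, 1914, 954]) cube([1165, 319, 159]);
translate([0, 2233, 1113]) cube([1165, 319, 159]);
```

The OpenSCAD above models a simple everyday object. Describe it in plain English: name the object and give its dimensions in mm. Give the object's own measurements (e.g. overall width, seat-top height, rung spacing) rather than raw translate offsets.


A straight staircase of 8 solid steps. Each step is 1165 mm wide (x), 319 mm deep (y, the going) and 159 mm tall (the rise). The first step rests on the floor; each subsequent step sits one going further in +y and one rise higher in +z, directly behind and above the previous step with no overlap.


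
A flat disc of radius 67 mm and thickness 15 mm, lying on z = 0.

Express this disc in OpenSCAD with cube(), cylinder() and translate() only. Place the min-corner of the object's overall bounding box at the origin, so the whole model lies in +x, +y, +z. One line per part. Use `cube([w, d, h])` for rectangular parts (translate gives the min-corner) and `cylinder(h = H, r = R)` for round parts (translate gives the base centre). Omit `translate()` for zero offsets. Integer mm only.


translate([67, 67, 0]) cylinder(h = 15, r = 67);


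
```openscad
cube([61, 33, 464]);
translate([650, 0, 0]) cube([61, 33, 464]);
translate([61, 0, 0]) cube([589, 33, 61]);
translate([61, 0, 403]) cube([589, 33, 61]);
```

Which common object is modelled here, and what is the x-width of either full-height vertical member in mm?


A picture frame. The border width is 61 mm.

Four thin pieces enclosing a rectangular opening — a picture frame. The two full-height stiles are 464 mm tall; the top rail sits at z = 403 and is 61 mm tall, so the border above the opening is 464 − 403 = 61 mm, matching the stile x-width.
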